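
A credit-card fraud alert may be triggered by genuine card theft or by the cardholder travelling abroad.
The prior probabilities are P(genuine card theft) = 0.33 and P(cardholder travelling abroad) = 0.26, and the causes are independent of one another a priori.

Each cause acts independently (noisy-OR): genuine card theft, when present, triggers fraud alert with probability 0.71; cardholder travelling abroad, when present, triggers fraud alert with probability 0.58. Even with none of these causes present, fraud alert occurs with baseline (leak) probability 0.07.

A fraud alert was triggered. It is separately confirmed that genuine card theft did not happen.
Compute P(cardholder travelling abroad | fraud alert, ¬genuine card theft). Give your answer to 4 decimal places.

Under noisy-OR, P(fraud alert | causes) = 1 − (1−0.07)·∏(1−qᵢ) over the active causes.
Enumerate both values of cardholder travelling abroad and weight by the priors:
  P(fraud alert | ¬genuine card theft) = 0.07×0.74 + 0.6094×0.26
        = 0.051800 + 0.158444 = 0.210244
The terms with cardholder travelling abroad present sum to 0.158444, so
  P(cardholder travelling abroad | fraud alert, ¬genuine card theft) = 0.158444 / 0.210244 ≈ 0.7536

P(cardholder travelling abroad | fraud alert, ¬genuine card theft) ≈ 0.7536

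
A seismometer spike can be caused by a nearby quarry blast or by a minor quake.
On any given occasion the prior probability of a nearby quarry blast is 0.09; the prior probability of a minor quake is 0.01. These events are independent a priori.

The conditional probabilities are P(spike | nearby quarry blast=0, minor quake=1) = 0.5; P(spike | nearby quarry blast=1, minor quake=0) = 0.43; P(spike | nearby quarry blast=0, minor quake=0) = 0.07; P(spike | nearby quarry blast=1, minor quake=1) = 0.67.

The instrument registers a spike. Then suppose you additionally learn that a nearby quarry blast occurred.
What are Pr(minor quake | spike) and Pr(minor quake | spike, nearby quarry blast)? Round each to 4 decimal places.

Enumerate the 4 (nearby quarry blast, minor quake) configurations and weight by the priors:
  P(spike) = 0.07·0.91·0.99 + 0.5·0.91·0.01 + 0.43·0.09·0.99 + 0.67·0.09·0.01
        = 0.063063 + 0.004550 + 0.038313 + 0.000603 = 0.106529
The terms with minor quake present sum to 0.005153, so
  P(minor quake | spike) = 0.005153 / 0.106529 ≈ 0.0484

With the extra evidence:
P(spike | nearby quarry blast) = 0.43·0.99 + 0.67·0.01 = 0.425700 + 0.006700 = 0.432400
Restricting to configurations with minor quake present: 0.67·0.01 = 0.006700.
P(minor quake | spike, nearby quarry blast) = 0.006700 / 0.432400 ≈ 0.0155
This is intercausal reasoning (explaining away): once nearby quarry blast accounts for the spike, minor quake becomes less likely.

Pr(minor quake | spike) ≈ 0.0484; Pr(minor quake | spike, nearby quarry blast) ≈ 0.0155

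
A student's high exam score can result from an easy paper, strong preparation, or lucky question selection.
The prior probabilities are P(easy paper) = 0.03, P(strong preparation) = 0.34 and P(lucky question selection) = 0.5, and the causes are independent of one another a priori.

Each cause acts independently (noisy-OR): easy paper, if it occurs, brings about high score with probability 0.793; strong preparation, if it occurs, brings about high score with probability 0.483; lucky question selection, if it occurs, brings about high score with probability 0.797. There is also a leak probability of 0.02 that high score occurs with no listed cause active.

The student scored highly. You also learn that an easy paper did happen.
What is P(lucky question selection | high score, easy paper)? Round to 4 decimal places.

P(lucky question selection | high score, easy paper) ≈ 0.5376

Under noisy-OR, P(high score | causes) = 1 − (1−0.02)·∏(1−qᵢ) over the active causes.
P(high score | easy paper) = 0.79714·0.66·0.5 + 0.958819·0.66·0.5 + 0.895121·0.34·0.5 + 0.97871·0.34·0.5 = 0.263056 + 0.316410 + 0.152171 + 0.166381 = 0.898018
Restricting to configurations with lucky question selection present: 0.316410 + 0.166381 = 0.482791.
P(lucky question selection | high score, easy paper) = 0.482791 / 0.898018 ≈ 0.5376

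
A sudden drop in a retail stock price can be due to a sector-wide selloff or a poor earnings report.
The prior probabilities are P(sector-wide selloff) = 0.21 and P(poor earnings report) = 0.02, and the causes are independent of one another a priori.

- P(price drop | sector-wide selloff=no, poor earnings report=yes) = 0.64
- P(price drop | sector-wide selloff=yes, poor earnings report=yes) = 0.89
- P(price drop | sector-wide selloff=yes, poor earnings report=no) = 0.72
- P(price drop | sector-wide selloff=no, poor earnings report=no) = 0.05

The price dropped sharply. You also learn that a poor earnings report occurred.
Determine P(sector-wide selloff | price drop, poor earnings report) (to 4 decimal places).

P(sector-wide selloff | price drop, poor earnings report) ≈ 0.2699

Weight on sector-wide selloff=true, given the evidence: 0.89×0.21 = 0.186900
Normalizer over all consistent configurations: 0.64×0.79 + 0.89×0.21 = 0.692500
Posterior = 0.186900 / 0.692500 ≈ 0.2699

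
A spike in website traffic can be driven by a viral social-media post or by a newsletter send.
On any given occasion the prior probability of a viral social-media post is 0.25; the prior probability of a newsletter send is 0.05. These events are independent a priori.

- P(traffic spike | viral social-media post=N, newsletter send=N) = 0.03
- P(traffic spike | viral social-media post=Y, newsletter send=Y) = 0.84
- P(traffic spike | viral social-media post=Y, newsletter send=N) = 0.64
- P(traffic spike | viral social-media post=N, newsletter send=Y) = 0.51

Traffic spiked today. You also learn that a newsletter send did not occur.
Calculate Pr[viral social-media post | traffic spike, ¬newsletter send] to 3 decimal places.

Pr[viral social-media post | traffic spike, ¬newsletter send] ≈ 0.877

P(traffic spike | ¬newsletter send) = 0.03×0.75 + 0.64×0.25 = 0.022500 + 0.160000 = 0.182500
Restricting to configurations with viral social-media post present: 0.64×0.25 = 0.160000.
P(viral social-media post | traffic spike, ¬newsletter send) = 0.160000 / 0.182500 ≈ 0.877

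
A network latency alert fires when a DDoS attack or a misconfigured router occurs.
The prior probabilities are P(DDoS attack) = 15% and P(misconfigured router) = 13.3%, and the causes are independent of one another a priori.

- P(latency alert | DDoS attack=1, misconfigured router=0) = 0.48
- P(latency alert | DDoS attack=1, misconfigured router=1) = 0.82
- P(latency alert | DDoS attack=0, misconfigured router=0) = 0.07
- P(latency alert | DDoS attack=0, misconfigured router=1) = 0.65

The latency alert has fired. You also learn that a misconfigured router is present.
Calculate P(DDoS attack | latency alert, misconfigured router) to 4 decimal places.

P(DDoS attack | latency alert, misconfigured router) ≈ 0.1821

Sum P(latency alert|·) weighted by the priors over both values of DDoS attack:
  P(latency alert | misconfigured router) = 0.65*0.85 + 0.82*0.15
        = 0.552500 + 0.123000 = 0.675500
The terms with DDoS attack present sum to 0.123000, so
  P(DDoS attack | latency alert, misconfigured router) = 0.123000 / 0.675500 ≈ 0.1821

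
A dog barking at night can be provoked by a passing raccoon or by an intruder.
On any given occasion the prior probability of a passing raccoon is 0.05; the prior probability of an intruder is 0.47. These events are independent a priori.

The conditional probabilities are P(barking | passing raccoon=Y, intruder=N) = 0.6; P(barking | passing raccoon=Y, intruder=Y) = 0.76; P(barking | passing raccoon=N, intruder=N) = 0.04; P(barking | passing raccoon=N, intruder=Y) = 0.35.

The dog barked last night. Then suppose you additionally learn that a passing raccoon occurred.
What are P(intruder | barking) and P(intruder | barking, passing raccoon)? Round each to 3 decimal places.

P(intruder | barking) ≈ 0.829; P(intruder | barking, passing raccoon) ≈ 0.529

Numerator (weight on configurations with intruder): 0.156275 + 0.017860 = 0.174135
The normalizing constant is 0.04×0.95×0.53 + 0.35×0.95×0.47 + 0.6×0.05×0.53 + 0.76×0.05×0.47 = 0.210175
P(intruder | barking) = 0.174135/0.210175 ≈ 0.829

Now also conditioning on passing raccoon=true:
P(barking | passing raccoon) = 0.6×0.53 + 0.76×0.47 = 0.318000 + 0.357200 = 0.675200
Of this, 0.357200 comes from 0.76×0.47 (the intruder=true cases).
P(intruder | barking, passing raccoon) = 0.357200 / 0.675200 ≈ 0.529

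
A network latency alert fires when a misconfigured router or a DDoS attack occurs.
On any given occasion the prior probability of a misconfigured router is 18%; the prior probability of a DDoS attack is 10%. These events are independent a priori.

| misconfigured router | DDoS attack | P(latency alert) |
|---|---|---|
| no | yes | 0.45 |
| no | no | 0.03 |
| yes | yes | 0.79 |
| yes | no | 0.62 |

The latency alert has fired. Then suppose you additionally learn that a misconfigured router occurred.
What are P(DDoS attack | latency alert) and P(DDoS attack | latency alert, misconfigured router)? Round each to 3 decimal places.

Numerator (weight on configurations with DDoS attack): 0.036900 + 0.014220 = 0.051120
Denominator P(latency alert): 0.03*0.82*0.9 + 0.45*0.82*0.1 + 0.62*0.18*0.9 + 0.79*0.18*0.1 = 0.173700
Posterior = 0.051120 / 0.173700 ≈ 0.294

With the extra evidence:
P(latency alert | misconfigured router) = 0.62·0.9 + 0.79·0.1 = 0.558000 + 0.079000 = 0.637000
Of this, 0.079000 comes from 0.79·0.1 (the DDoS attack=true cases).
Hence the posterior is 0.079000/0.637000 ≈ 0.124.
Conditioning on misconfigured router lowers the posterior on DDoS attack: the classic explaining-away effect in a common-effect structure.

P(DDoS attack | latency alert) ≈ 0.294; P(DDoS attack | latency alert, misconfigured router) ≈ 0.124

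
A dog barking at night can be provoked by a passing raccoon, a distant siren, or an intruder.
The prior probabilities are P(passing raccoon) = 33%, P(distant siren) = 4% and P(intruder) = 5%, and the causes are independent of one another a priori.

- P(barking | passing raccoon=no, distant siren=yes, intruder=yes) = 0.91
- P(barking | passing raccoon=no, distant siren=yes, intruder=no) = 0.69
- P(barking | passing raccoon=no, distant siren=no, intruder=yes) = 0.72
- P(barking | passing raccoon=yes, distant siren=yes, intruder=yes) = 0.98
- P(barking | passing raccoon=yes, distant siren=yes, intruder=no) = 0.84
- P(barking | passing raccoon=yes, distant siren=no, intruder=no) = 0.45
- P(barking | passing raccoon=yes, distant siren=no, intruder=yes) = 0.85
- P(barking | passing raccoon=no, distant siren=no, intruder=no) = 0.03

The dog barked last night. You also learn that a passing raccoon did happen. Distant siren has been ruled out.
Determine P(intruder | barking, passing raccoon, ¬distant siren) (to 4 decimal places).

Numerator (weight on configurations with intruder): 0.85·0.05 = 0.042500
Normalizer over all consistent configurations: 0.45·0.95 + 0.85·0.05 = 0.470000
P(intruder | barking, passing raccoon, ¬distant siren) = 0.042500/0.470000 ≈ 0.0904

P(intruder | barking, passing raccoon, ¬distant siren) ≈ 0.0904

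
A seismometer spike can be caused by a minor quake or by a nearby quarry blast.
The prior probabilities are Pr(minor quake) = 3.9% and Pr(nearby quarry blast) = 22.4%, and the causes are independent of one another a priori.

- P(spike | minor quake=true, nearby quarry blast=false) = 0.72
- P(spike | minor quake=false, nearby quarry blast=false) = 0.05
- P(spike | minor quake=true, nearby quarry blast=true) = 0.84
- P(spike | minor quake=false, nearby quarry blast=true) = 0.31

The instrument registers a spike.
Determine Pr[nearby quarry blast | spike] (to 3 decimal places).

Enumerate the 4 (minor quake, nearby quarry blast) configurations and weight by the priors:
  P(spike) = 0.05·0.961·0.776 + 0.31·0.961·0.224 + 0.72·0.039·0.776 + 0.84·0.039·0.224
        = 0.037287 + 0.066732 + 0.021790 + 0.007338 = 0.133147
Configurations with nearby quarry blast contribute 0.074070, so
  P(nearby quarry blast | spike) = 0.074070 / 0.133147 ≈ 0.556

Pr[nearby quarry blast | spike] ≈ 0.556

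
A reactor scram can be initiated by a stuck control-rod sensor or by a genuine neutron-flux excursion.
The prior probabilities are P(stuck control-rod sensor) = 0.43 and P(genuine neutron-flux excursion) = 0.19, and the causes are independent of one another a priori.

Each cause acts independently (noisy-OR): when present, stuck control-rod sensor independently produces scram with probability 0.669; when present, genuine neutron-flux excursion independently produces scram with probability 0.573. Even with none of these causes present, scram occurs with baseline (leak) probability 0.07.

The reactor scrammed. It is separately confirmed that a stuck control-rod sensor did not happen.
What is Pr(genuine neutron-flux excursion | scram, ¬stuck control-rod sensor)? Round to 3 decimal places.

Under noisy-OR, P(scram | causes) = 1 − (1−0.07)·∏(1−qᵢ) over the active causes.
Numerator (weight on configurations with genuine neutron-flux excursion): 0.60289*0.19 = 0.114549
Normalizer over all consistent configurations: 0.07*0.81 + 0.60289*0.19 = 0.171249
P(genuine neutron-flux excursion | scram, ¬stuck control-rod sensor) = 0.114549/0.171249 ≈ 0.669

Pr(genuine neutron-flux excursion | scram, ¬stuck control-rod sensor) ≈ 0.669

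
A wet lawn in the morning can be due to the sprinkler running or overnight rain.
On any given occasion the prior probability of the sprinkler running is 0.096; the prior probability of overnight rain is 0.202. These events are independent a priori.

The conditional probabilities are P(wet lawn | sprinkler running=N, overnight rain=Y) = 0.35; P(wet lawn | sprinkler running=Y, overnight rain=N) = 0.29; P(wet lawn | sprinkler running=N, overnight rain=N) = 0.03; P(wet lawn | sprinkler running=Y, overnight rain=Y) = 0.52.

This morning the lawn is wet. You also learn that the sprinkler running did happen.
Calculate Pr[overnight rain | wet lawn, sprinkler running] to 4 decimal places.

P(wet lawn | sprinkler running) = 0.29×0.798 + 0.52×0.202 = 0.231420 + 0.105040 = 0.336460
The overnight rain-present share is 0.52×0.202 = 0.105040.
So P(overnight rain | wet lawn, sprinkler running) = 0.105040/0.336460 ≈ 0.3122.

Pr[overnight rain | wet lawn, sprinkler running] ≈ 0.3122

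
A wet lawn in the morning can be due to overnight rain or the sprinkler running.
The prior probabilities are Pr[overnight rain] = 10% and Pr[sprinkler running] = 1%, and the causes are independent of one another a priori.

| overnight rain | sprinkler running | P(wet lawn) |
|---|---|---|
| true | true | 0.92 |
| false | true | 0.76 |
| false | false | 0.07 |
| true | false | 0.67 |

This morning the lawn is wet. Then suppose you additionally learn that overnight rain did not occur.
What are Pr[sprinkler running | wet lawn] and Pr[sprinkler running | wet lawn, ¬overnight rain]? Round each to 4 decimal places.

Numerator (weight on configurations with sprinkler running): 0.006840 + 0.000920 = 0.007760
Normalizer over all consistent configurations: 0.07×0.9×0.99 + 0.76×0.9×0.01 + 0.67×0.1×0.99 + 0.92×0.1×0.01 = 0.136460
Posterior = 0.007760 / 0.136460 ≈ 0.0569

With the extra evidence:
Weight on sprinkler running=true, given the evidence: 0.76·0.01 = 0.007600
Normalizer over all consistent configurations: 0.07·0.99 + 0.76·0.01 = 0.076900
Posterior = 0.007600 / 0.076900 ≈ 0.0988

Pr[sprinkler running | wet lawn] ≈ 0.0569; Pr[sprinkler running | wet lawn, ¬overnight rain] ≈ 0.0988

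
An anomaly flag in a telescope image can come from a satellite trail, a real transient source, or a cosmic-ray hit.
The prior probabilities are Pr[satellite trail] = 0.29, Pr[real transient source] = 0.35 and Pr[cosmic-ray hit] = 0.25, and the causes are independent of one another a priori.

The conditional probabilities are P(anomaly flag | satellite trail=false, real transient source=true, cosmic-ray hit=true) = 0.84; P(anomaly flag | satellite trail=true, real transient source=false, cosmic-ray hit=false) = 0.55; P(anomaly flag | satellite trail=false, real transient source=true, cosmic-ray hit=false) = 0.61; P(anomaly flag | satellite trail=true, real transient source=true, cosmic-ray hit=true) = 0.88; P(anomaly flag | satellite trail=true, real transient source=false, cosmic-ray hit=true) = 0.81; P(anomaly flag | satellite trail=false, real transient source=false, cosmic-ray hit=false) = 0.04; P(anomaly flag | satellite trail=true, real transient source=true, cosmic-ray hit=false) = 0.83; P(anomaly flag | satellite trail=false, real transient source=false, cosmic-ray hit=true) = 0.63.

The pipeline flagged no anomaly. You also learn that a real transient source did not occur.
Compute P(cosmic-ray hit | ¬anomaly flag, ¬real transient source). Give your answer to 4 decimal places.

P(¬anomaly flag | ¬real transient source) = 0.96×0.71×0.75 + 0.37×0.71×0.25 + 0.45×0.29×0.75 + 0.19×0.29×0.25 = 0.511200 + 0.065675 + 0.097875 + 0.013775 = 0.688525
Restricting to configurations with cosmic-ray hit present: 0.065675 + 0.013775 = 0.079450.
P(cosmic-ray hit | ¬anomaly flag, ¬real transient source) = 0.079450 / 0.688525 ≈ 0.1154

P(cosmic-ray hit | ¬anomaly flag, ¬real transient source) ≈ 0.1154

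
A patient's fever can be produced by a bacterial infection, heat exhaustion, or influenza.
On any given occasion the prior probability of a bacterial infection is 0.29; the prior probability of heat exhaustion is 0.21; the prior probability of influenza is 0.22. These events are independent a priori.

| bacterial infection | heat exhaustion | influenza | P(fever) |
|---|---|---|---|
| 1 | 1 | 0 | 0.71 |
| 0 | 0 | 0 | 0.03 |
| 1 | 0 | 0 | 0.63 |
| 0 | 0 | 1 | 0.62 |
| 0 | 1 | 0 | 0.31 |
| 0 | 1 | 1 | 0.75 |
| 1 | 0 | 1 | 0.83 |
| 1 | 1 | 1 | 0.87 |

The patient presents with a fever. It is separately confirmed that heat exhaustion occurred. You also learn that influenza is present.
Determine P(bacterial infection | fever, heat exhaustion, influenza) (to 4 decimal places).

Numerator (weight on configurations with bacterial infection): 0.87×0.29 = 0.252300
Denominator P(fever | heat exhaustion, influenza): 0.75×0.71 + 0.87×0.29 = 0.784800
P(bacterial infection | fever, heat exhaustion, influenza) = 0.252300/0.784800 ≈ 0.3215

P(bacterial infection | fever, heat exhaustion, influenza) ≈ 0.3215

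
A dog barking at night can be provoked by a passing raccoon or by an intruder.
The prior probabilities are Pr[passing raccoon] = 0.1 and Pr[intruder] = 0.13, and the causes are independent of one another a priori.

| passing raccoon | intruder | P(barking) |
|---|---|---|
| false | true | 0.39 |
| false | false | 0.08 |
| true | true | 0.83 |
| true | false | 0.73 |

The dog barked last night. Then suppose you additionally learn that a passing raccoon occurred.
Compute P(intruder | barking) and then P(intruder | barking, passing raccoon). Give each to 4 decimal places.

P(barking) = 0.08*0.9*0.87 + 0.39*0.9*0.13 + 0.73*0.1*0.87 + 0.83*0.1*0.13 = 0.062640 + 0.045630 + 0.063510 + 0.010790 = 0.182570
The intruder-present share is 0.045630 + 0.010790 = 0.056420.
Hence the posterior is 0.056420/0.182570 ≈ 0.3090.

Now also conditioning on passing raccoon=true:
Numerator (weight on configurations with intruder): 0.83×0.13 = 0.107900
Denominator P(barking | passing raccoon): 0.73×0.87 + 0.83×0.13 = 0.743000
Posterior = 0.107900 / 0.743000 ≈ 0.1452
This is intercausal reasoning (explaining away): once passing raccoon accounts for the barking, intruder becomes less likely.

P(intruder | barking) ≈ 0.3090; P(intruder | barking, passing raccoon) ≈ 0.1452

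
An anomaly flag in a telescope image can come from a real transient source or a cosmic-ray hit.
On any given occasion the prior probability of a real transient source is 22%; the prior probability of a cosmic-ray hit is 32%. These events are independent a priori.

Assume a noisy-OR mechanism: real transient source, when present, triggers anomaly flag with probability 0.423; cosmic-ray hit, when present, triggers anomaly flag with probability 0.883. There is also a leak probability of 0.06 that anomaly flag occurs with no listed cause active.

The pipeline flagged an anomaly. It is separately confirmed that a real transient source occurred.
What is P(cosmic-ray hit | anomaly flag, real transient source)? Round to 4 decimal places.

Under noisy-OR, P(anomaly flag | causes) = 1 − (1−0.06)·∏(1−qᵢ) over the active causes.
P(anomaly flag | real transient source) = 0.45762·0.68 + 0.936542·0.32 = 0.311182 + 0.299693 = 0.610875
The cosmic-ray hit-present share is 0.936542·0.32 = 0.299693.
P(cosmic-ray hit | anomaly flag, real transient source) = 0.299693 / 0.610875 ≈ 0.4906

P(cosmic-ray hit | anomaly flag, real transient source) ≈ 0.4906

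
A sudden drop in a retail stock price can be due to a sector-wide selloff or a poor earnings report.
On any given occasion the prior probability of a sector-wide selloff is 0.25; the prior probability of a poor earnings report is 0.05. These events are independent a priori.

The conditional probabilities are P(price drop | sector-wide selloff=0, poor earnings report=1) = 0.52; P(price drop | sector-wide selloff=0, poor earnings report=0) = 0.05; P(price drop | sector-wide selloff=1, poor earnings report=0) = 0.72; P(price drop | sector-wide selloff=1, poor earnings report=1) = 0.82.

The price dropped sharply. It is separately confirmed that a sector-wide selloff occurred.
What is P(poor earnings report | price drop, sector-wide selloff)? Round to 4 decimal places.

P(price drop | sector-wide selloff) = 0.72·0.95 + 0.82·0.05 = 0.684000 + 0.041000 = 0.725000
Of this, 0.041000 comes from 0.82·0.05 (the poor earnings report=true cases).
P(poor earnings report | price drop, sector-wide selloff) = 0.041000 / 0.725000 ≈ 0.0566

P(poor earnings report | price drop, sector-wide selloff) ≈ 0.0566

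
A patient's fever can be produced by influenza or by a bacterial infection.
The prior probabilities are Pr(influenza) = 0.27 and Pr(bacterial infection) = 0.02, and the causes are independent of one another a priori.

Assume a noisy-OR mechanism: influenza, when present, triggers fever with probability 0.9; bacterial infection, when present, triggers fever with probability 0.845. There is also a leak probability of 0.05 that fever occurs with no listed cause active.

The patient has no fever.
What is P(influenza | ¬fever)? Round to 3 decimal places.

P(influenza | ¬fever) ≈ 0.036

Under noisy-OR, P(fever | causes) = 1 − (1−0.05)·∏(1−qᵢ) over the active causes.
P(¬fever) = 0.95·0.73·0.98 + 0.14725·0.73·0.02 + 0.095·0.27·0.98 + 0.014725·0.27·0.02 = 0.679630 + 0.002150 + 0.025137 + 0.000080 = 0.706997
Restricting to configurations with influenza present: 0.025137 + 0.000080 = 0.025217.
Hence the posterior is 0.025217/0.706997 ≈ 0.036.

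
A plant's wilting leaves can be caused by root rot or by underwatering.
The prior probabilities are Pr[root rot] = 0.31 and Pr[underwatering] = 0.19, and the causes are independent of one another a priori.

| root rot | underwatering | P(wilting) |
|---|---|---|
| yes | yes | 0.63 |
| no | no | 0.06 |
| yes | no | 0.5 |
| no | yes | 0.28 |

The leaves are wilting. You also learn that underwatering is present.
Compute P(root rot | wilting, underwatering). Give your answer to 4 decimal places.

P(root rot | wilting, underwatering) ≈ 0.5027

Enumerate both values of root rot and weight by the priors:
  P(wilting | underwatering) = 0.28*0.69 + 0.63*0.31
        = 0.193200 + 0.195300 = 0.388500
The terms with root rot present sum to 0.195300, so
  P(root rot | wilting, underwatering) = 0.195300 / 0.388500 ≈ 0.5027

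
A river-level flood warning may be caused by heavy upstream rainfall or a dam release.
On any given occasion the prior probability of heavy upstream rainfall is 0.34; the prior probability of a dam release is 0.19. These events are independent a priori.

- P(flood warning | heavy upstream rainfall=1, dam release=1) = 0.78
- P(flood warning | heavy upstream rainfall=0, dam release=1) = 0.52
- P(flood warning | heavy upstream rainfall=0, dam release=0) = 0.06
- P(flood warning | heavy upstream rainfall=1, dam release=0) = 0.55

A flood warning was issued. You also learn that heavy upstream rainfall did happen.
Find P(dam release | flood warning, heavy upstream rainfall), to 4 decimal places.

For the numerator, keep only dam release=true terms: 0.78×0.19 = 0.148200
Normalizer over all consistent configurations: 0.55×0.81 + 0.78×0.19 = 0.593700
P(dam release | flood warning, heavy upstream rainfall) = 0.148200/0.593700 ≈ 0.2496

P(dam release | flood warning, heavy upstream rainfall) ≈ 0.2496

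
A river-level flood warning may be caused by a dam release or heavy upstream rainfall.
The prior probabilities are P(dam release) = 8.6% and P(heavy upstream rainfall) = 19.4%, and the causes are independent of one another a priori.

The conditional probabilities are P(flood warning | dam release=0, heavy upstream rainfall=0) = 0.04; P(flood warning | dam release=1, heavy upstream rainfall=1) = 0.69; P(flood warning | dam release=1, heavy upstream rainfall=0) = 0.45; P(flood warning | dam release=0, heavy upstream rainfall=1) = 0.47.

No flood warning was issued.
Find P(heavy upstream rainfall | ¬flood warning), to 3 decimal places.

For the numerator, keep only heavy upstream rainfall=true terms: 0.093977 + 0.005172 = 0.099149
Denominator P(¬flood warning): 0.96×0.914×0.806 + 0.53×0.914×0.194 + 0.55×0.086×0.806 + 0.31×0.086×0.194 = 0.844490
Posterior = 0.099149 / 0.844490 ≈ 0.117

P(heavy upstream rainfall | ¬flood warning) ≈ 0.117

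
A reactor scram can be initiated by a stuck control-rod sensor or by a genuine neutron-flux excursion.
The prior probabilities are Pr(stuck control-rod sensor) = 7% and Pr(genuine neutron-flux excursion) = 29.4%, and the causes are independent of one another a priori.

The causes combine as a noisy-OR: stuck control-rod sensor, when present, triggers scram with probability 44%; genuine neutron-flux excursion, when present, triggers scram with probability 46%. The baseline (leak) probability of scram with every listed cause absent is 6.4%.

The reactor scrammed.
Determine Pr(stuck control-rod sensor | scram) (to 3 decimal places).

Pr(stuck control-rod sensor | scram) ≈ 0.178

Under noisy-OR, P(scram | causes) = 1 − (1−0.064)·∏(1−qᵢ) over the active causes.
P(scram) = 0.064×0.93×0.706 + 0.49456×0.93×0.294 + 0.47584×0.07×0.706 + 0.716954×0.07×0.294 = 0.042021 + 0.135223 + 0.023516 + 0.014755 = 0.215515
Restricting to configurations with stuck control-rod sensor present: 0.023516 + 0.014755 = 0.038271.
Hence the posterior is 0.038271/0.215515 ≈ 0.178.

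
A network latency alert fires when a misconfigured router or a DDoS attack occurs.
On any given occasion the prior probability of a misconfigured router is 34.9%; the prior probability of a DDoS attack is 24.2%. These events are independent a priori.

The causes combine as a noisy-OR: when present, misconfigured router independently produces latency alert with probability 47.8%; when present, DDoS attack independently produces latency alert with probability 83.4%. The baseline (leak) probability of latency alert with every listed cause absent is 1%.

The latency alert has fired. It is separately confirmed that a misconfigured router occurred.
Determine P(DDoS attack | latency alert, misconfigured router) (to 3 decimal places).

P(DDoS attack | latency alert, misconfigured router) ≈ 0.377

Under noisy-OR, P(latency alert | causes) = 1 − (1−0.01)·∏(1−qᵢ) over the active causes.
For the numerator, keep only DDoS attack=true terms: 0.914215*0.242 = 0.221240
Denominator P(latency alert | misconfigured router): 0.48322*0.758 + 0.914215*0.242 = 0.587521
Posterior = 0.221240 / 0.587521 ≈ 0.377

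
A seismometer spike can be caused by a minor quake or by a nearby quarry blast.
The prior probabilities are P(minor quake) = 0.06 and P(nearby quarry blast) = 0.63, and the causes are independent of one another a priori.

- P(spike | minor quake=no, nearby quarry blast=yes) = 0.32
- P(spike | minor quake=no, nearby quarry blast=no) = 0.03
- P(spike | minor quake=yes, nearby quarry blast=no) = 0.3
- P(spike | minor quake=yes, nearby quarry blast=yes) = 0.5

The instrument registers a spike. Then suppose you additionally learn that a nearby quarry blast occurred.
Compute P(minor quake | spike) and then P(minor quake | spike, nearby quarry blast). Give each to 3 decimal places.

P(minor quake | spike) ≈ 0.113; P(minor quake | spike, nearby quarry blast) ≈ 0.091

For the numerator, keep only minor quake=true terms: 0.006660 + 0.018900 = 0.025560
Normalizer over all consistent configurations: 0.03×0.94×0.37 + 0.32×0.94×0.63 + 0.3×0.06×0.37 + 0.5×0.06×0.63 = 0.225498
Posterior = 0.025560 / 0.225498 ≈ 0.113

With the extra evidence:
Enumerate both values of minor quake and weight by the priors:
  P(spike | nearby quarry blast) = 0.32*0.94 + 0.5*0.06
        = 0.300800 + 0.030000 = 0.330800
The terms with minor quake present sum to 0.030000, so
  P(minor quake | spike, nearby quarry blast) = 0.030000 / 0.330800 ≈ 0.091
The drop from 0.113 to 0.091 is the explaining-away (discounting) effect.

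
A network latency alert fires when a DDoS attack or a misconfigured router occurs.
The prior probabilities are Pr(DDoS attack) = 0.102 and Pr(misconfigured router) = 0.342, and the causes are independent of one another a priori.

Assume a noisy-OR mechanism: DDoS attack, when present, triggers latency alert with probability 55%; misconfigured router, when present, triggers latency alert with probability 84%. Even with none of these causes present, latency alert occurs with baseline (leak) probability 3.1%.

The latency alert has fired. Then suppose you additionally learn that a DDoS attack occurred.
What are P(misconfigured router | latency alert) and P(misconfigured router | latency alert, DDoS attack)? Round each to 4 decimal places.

Under noisy-OR, P(latency alert | causes) = 1 − (1−0.031)·∏(1−qᵢ) over the active causes.
Sum P(latency alert|·) weighted by the priors over the 4 (DDoS attack, misconfigured router) configurations:
  P(latency alert) = 0.031·0.898·0.658 + 0.84496·0.898·0.342 + 0.56395·0.102·0.658 + 0.930232·0.102·0.342
        = 0.018317 + 0.259501 + 0.037850 + 0.032450 = 0.348118
The terms with misconfigured router present sum to 0.291951, so
  P(misconfigured router | latency alert) = 0.291951 / 0.348118 ≈ 0.8387

With the extra evidence:
For the numerator, keep only misconfigured router=true terms: 0.930232*0.342 = 0.318139
The normalizing constant is 0.56395*0.658 + 0.930232*0.342 = 0.689218
Posterior = 0.318139 / 0.689218 ≈ 0.4616

P(misconfigured router | latency alert) ≈ 0.8387; P(misconfigured router | latency alert, DDoS attack) ≈ 0.4616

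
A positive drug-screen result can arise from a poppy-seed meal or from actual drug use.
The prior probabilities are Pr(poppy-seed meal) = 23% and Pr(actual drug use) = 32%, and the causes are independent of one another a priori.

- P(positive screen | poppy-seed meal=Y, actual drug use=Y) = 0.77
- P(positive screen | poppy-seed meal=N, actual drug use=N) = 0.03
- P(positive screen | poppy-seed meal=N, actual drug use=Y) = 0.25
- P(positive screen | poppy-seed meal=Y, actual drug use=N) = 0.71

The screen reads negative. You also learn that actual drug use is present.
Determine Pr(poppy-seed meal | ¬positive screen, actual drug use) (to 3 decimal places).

P(¬positive screen | actual drug use) = 0.75·0.77 + 0.23·0.23 = 0.577500 + 0.052900 = 0.630400
The poppy-seed meal-present share is 0.23·0.23 = 0.052900.
Hence the posterior is 0.052900/0.630400 ≈ 0.084.

Pr(poppy-seed meal | ¬positive screen, actual drug use) ≈ 0.084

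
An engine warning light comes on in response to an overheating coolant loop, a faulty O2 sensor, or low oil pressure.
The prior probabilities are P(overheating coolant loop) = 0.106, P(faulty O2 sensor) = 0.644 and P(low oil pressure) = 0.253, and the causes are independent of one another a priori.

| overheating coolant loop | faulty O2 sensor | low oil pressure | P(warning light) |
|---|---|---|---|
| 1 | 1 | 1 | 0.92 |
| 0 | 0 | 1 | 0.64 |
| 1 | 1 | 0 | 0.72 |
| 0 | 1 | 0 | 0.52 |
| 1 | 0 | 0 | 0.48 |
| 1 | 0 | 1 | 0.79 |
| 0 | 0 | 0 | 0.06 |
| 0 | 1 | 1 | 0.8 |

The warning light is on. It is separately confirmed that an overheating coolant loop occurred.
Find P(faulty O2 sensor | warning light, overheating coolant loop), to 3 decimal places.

Enumerate the 4 (faulty O2 sensor, low oil pressure) configurations and weight by the priors:
  P(warning light | overheating coolant loop) = 0.48×0.356×0.747 + 0.79×0.356×0.253 + 0.72×0.644×0.747 + 0.92×0.644×0.253
        = 0.127647 + 0.071154 + 0.346369 + 0.149897 = 0.695067
Keeping only the faulty O2 sensor-present terms gives 0.496266, so
  P(faulty O2 sensor | warning light, overheating coolant loop) = 0.496266 / 0.695067 ≈ 0.714

P(faulty O2 sensor | warning light, overheating coolant loop) ≈ 0.714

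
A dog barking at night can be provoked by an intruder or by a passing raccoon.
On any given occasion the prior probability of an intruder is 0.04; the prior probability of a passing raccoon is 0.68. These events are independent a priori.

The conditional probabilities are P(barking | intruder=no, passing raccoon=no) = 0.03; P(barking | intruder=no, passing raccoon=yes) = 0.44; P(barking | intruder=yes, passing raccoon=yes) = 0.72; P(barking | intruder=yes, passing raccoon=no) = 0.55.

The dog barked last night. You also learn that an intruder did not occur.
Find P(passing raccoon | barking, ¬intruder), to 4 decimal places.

For the numerator, keep only passing raccoon=true terms: 0.44·0.68 = 0.299200
Denominator P(barking | ¬intruder): 0.03·0.32 + 0.44·0.68 = 0.308800
Posterior = 0.299200 / 0.308800 ≈ 0.9689

P(passing raccoon | barking, ¬intruder) ≈ 0.9689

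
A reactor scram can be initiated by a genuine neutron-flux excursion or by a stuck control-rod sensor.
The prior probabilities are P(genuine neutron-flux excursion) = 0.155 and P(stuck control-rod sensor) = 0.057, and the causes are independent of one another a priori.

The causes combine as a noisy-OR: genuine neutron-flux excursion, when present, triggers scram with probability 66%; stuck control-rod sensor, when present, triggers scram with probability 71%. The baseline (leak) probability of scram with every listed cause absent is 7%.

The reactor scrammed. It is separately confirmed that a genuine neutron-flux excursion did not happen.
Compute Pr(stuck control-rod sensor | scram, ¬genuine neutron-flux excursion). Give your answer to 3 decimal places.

Under noisy-OR, P(scram | causes) = 1 − (1−0.07)·∏(1−qᵢ) over the active causes.
Enumerate both values of stuck control-rod sensor and weight by the priors:
  P(scram | ¬genuine neutron-flux excursion) = 0.07·0.943 + 0.7303·0.057
        = 0.066010 + 0.041627 = 0.107637
The terms with stuck control-rod sensor present sum to 0.041627, so
  P(stuck control-rod sensor | scram, ¬genuine neutron-flux excursion) = 0.041627 / 0.107637 ≈ 0.387

Pr(stuck control-rod sensor | scram, ¬genuine neutron-flux excursion) ≈ 0.387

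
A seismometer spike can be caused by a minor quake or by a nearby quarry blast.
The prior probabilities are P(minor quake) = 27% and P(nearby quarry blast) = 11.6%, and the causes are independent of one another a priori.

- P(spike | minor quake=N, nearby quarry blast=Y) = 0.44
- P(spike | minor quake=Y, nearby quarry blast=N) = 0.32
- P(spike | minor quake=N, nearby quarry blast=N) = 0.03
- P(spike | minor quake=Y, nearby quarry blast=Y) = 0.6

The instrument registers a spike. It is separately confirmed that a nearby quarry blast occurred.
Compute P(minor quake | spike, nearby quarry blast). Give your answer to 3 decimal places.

By total probability over both values of minor quake:
  P(spike | nearby quarry blast) = 0.44×0.73 + 0.6×0.27
        = 0.321200 + 0.162000 = 0.483200
The terms with minor quake present sum to 0.162000, so
  P(minor quake | spike, nearby quarry blast) = 0.162000 / 0.483200 ≈ 0.335

P(minor quake | spike, nearby quarry blast) ≈ 0.335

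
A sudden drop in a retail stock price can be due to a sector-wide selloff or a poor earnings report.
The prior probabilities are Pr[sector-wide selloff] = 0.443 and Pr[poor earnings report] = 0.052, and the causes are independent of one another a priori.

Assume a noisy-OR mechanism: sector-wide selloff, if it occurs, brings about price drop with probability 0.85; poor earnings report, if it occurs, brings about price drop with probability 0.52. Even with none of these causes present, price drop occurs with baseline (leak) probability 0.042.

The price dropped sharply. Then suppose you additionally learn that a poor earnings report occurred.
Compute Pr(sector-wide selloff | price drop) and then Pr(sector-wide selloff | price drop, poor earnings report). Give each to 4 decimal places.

Under noisy-OR, P(price drop | causes) = 1 − (1−0.042)·∏(1−qᵢ) over the active causes.
P(price drop) = 0.042×0.557×0.948 + 0.54016×0.557×0.052 + 0.8563×0.443×0.948 + 0.931024×0.443×0.052 = 0.022178 + 0.015645 + 0.359615 + 0.021447 = 0.418885
Restricting to configurations with sector-wide selloff present: 0.359615 + 0.021447 = 0.381062.
Hence the posterior is 0.381062/0.418885 ≈ 0.9097.

Now condition on the additional information:
P(price drop | poor earnings report) = 0.54016·0.557 + 0.931024·0.443 = 0.300869 + 0.412444 = 0.713313
Restricting to configurations with sector-wide selloff present: 0.931024·0.443 = 0.412444.
So P(sector-wide selloff | price drop, poor earnings report) = 0.412444/0.713313 ≈ 0.5782.
This is intercausal reasoning (explaining away): once poor earnings report accounts for the price drop, sector-wide selloff becomes less likely.

Pr(sector-wide selloff | price drop) ≈ 0.9097; Pr(sector-wide selloff | price drop, poor earnings report) ≈ 0.5782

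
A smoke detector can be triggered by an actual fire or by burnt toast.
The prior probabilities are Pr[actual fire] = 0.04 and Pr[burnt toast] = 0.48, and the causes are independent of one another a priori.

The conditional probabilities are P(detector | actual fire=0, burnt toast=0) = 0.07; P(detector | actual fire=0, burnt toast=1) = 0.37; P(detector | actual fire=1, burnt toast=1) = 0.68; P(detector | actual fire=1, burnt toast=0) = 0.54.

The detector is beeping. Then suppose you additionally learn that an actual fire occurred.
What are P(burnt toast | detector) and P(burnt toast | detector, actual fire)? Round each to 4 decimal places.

By total probability over the 4 (actual fire, burnt toast) configurations:
  P(detector) = 0.07×0.96×0.52 + 0.37×0.96×0.48 + 0.54×0.04×0.52 + 0.68×0.04×0.48
        = 0.034944 + 0.170496 + 0.011232 + 0.013056 = 0.229728
The terms with burnt toast present sum to 0.183552, so
  P(burnt toast | detector) = 0.183552 / 0.229728 ≈ 0.7990

Now also conditioning on actual fire=true:
P(detector | actual fire) = 0.54×0.52 + 0.68×0.48 = 0.280800 + 0.326400 = 0.607200
Restricting to configurations with burnt toast present: 0.68×0.48 = 0.326400.
So P(burnt toast | detector, actual fire) = 0.326400/0.607200 ≈ 0.5375.

P(burnt toast | detector) ≈ 0.7990; P(burnt toast | detector, actual fire) ≈ 0.5375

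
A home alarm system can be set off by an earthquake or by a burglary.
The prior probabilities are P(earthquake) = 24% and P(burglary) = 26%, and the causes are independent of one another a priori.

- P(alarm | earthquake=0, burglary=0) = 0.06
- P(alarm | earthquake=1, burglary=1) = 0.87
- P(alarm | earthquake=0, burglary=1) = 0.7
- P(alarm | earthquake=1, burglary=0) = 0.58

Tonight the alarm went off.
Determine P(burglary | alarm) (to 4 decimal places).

P(alarm) = 0.06*0.76*0.74 + 0.7*0.76*0.26 + 0.58*0.24*0.74 + 0.87*0.24*0.26 = 0.033744 + 0.138320 + 0.103008 + 0.054288 = 0.329360
The burglary-present share is 0.138320 + 0.054288 = 0.192608.
So P(burglary | alarm) = 0.192608/0.329360 ≈ 0.5848.

P(burglary | alarm) ≈ 0.5848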